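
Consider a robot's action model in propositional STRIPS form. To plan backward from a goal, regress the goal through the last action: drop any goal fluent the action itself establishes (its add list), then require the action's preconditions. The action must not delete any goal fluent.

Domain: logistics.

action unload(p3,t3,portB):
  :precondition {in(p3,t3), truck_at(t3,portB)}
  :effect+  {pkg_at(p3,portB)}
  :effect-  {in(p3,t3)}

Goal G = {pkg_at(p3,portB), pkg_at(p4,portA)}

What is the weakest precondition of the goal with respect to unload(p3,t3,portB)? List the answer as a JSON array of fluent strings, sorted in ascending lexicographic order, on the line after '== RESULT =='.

Regress:
  G ∩ del = {}  (empty — regression defined)
  G \ add = {pkg_at(p3,portB), pkg_at(p4,portA)} \ {pkg_at(p3,portB)} = {pkg_at(p4,portA)}
  ∪ pre   = {pkg_at(p4,portA)} ∪ {in(p3,t3), truck_at(t3,portB)}
          = {in(p3,t3), pkg_at(p4,portA), truck_at(t3,portB)}

== RESULT ==
["in(p3,t3)", "pkg_at(p4,portA)", "truck_at(t3,portB)"]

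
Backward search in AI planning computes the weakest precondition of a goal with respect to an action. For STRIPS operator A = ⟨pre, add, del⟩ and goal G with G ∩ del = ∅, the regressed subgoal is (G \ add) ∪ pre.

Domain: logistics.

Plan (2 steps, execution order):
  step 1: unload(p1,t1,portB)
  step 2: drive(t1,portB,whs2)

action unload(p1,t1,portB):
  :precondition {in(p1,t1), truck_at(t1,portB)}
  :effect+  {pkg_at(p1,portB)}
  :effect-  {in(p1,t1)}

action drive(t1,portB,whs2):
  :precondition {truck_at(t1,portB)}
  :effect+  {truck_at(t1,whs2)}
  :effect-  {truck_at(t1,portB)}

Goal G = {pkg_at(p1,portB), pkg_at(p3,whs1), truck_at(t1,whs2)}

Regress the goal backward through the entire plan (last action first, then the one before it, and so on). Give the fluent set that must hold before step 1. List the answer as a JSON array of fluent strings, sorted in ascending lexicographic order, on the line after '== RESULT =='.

Regress step by step:
  through step 2 (drive(t1,portB,whs2)): drop {truck_at(t1,whs2)}, keep {pkg_at(p1,portB), pkg_at(p3,whs1)}, require {truck_at(t1,portB)}
    → {pkg_at(p1,portB), pkg_at(p3,whs1), truck_at(t1,portB)}
  through step 1 (unload(p1,t1,portB)): drop {pkg_at(p1,portB)}, keep {pkg_at(p3,whs1), truck_at(t1,portB)}, require {in(p1,t1), truck_at(t1,portB)}
    → {in(p1,t1), pkg_at(p3,whs1), truck_at(t1,portB)}

== RESULT ==
["in(p1,t1)", "pkg_at(p3,whs1)", "truck_at(t1,portB)"]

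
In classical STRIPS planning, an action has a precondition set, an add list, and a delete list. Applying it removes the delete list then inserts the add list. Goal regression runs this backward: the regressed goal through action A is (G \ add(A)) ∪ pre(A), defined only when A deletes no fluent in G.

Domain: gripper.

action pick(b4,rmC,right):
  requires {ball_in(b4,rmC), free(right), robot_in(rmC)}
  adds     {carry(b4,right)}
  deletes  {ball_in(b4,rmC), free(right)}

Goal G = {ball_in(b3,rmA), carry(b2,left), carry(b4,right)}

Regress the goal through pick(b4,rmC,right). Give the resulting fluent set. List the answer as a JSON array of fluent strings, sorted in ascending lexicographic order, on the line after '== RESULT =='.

Regress:
  G ∩ del = {}  (empty — regression defined)
  G \ add = {ball_in(b3,rmA), carry(b2,left), carry(b4,right)} \ {carry(b4,right)} = {ball_in(b3,rmA), carry(b2,left)}
  ∪ pre   = {ball_in(b3,rmA), carry(b2,left)} ∪ {ball_in(b4,rmC), free(right), robot_in(rmC)}
          = {ball_in(b3,rmA), ball_in(b4,rmC), carry(b2,left), free(right), robot_in(rmC)}

== RESULT ==
["ball_in(b3,rmA)", "ball_in(b4,rmC)", "carry(b2,left)", "free(right)", "robot_in(rmC)"]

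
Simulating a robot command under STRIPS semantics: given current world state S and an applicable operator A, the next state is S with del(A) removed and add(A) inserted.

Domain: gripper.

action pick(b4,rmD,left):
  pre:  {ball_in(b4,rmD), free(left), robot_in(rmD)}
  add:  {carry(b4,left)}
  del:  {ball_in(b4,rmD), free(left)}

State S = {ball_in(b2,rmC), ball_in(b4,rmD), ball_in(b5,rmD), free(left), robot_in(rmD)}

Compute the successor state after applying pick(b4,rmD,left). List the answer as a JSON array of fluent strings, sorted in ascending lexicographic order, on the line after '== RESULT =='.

Progress:
  pre ⊆ S: {ball_in(b4,rmD), free(left), robot_in(rmD)} ⊆ S  — applicable
  S \ del = {ball_in(b2,rmC), ball_in(b5,rmD), robot_in(rmD)}
  ∪ add   = {ball_in(b2,rmC), ball_in(b5,rmD), carry(b4,left), robot_in(rmD)}

== RESULT ==
["ball_in(b2,rmC)", "ball_in(b5,rmD)", "carry(b4,left)", "robot_in(rmD)"]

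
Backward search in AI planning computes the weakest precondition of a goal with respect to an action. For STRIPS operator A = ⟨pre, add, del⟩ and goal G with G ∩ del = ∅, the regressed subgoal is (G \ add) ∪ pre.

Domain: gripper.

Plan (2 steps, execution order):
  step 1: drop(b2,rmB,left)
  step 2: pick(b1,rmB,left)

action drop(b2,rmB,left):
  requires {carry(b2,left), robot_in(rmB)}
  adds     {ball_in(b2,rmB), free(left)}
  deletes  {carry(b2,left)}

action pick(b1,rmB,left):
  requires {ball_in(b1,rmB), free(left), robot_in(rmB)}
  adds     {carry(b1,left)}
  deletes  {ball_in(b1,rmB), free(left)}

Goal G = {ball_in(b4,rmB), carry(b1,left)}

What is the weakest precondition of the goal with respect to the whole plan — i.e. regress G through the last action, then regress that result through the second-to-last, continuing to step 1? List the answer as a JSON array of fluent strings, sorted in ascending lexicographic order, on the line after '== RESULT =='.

Work backward from the goal:
  through step 2 (pick(b1,rmB,left)): drop {carry(b1,left)}, keep {ball_in(b4,rmB)}, require {ball_in(b1,rmB), free(left), robot_in(rmB)}
    → {ball_in(b1,rmB), ball_in(b4,rmB), free(left), robot_in(rmB)}
  through step 1 (drop(b2,rmB,left)): drop {free(left)}, keep {ball_in(b1,rmB), ball_in(b4,rmB), robot_in(rmB)}, require {carry(b2,left), robot_in(rmB)}
    → {ball_in(b1,rmB), ball_in(b4,rmB), carry(b2,left), robot_in(rmB)}

== RESULT ==
["ball_in(b1,rmB)", "ball_in(b4,rmB)", "carry(b2,left)", "robot_in(rmB)"]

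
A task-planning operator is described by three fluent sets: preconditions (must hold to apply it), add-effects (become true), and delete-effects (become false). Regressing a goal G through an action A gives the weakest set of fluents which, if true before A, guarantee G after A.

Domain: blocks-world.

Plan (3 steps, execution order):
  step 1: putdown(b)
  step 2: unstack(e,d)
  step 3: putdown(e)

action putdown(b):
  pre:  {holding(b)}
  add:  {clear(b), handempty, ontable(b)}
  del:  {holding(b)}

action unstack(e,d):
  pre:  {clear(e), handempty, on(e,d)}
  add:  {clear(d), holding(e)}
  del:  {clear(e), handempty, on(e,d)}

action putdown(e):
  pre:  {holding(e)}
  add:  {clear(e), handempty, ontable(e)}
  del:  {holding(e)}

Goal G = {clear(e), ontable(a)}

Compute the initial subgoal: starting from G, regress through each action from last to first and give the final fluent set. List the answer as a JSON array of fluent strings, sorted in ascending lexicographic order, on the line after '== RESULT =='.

Work backward from the goal:
  through step 3 (putdown(e)): drop {clear(e)}, keep {ontable(a)}, require {holding(e)}
    → {holding(e), ontable(a)}
  through step 2 (unstack(e,d)): drop {holding(e)}, keep {ontable(a)}, require {clear(e), handempty, on(e,d)}
    → {clear(e), handempty, on(e,d), ontable(a)}
  through step 1 (putdown(b)): drop {handempty}, keep {clear(e), on(e,d), ontable(a)}, require {holding(b)}
    → {clear(e), holding(b), on(e,d), ontable(a)}

== RESULT ==
["clear(e)", "holding(b)", "on(e,d)", "ontable(a)"]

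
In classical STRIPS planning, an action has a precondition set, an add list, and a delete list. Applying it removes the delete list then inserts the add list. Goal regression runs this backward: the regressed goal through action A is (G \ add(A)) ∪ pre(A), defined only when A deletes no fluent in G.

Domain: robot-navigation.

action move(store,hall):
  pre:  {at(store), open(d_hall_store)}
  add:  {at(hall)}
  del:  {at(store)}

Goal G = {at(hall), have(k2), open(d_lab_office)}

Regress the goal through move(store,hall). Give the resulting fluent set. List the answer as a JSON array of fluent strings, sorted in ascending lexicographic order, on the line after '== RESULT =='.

Regress:
  G ∩ del = {}  (empty — regression defined)
  G \ add = {at(hall), have(k2), open(d_lab_office)} \ {at(hall)} = {have(k2), open(d_lab_office)}
  ∪ pre   = {have(k2), open(d_lab_office)} ∪ {at(store), open(d_hall_store)}
          = {at(store), have(k2), open(d_hall_store), open(d_lab_office)}

== RESULT ==
["at(store)", "have(k2)", "open(d_hall_store)", "open(d_lab_office)"]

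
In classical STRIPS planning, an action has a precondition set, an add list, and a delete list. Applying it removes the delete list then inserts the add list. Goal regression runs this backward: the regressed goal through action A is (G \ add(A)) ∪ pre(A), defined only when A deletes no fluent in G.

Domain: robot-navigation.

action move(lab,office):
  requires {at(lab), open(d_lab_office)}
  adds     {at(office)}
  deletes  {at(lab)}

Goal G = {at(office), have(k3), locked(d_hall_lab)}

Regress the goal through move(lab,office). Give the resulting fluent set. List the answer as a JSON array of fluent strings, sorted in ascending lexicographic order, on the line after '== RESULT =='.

Compute (G \ add) ∪ pre:
  G ∩ del = {}  (empty — regression defined)
  G \ add = {at(office), have(k3), locked(d_hall_lab)} \ {at(office)} = {have(k3), locked(d_hall_lab)}
  ∪ pre   = {have(k3), locked(d_hall_lab)} ∪ {at(lab), open(d_lab_office)}
          = {at(lab), have(k3), locked(d_hall_lab), open(d_lab_office)}

== RESULT ==
["at(lab)", "have(k3)", "locked(d_hall_lab)", "open(d_lab_office)"]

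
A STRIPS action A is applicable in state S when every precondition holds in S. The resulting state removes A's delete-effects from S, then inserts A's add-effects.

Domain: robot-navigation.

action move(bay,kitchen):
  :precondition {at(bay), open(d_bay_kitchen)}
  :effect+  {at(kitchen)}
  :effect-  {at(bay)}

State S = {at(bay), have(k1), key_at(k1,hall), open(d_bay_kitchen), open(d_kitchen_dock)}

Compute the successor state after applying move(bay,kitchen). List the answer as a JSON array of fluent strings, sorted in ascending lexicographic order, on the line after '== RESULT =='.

Progress:
  pre ⊆ S: {at(bay), open(d_bay_kitchen)} ⊆ S  — applicable
  S \ del = {have(k1), key_at(k1,hall), open(d_bay_kitchen), open(d_kitchen_dock)}
  ∪ add   = {at(kitchen), have(k1), key_at(k1,hall), open(d_bay_kitchen), open(d_kitchen_dock)}

== RESULT ==
["at(kitchen)", "have(k1)", "key_at(k1,hall)", "open(d_bay_kitchen)", "open(d_kitchen_dock)"]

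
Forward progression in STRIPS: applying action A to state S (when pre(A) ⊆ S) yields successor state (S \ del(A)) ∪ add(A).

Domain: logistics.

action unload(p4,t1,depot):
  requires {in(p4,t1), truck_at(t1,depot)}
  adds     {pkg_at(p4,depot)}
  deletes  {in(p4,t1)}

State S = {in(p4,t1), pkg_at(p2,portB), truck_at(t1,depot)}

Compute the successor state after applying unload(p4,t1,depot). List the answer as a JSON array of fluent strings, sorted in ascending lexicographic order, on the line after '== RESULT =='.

Progress:
  pre ⊆ S: {in(p4,t1), truck_at(t1,depot)} ⊆ S  — applicable
  S \ del = {pkg_at(p2,portB), truck_at(t1,depot)}
  ∪ add   = {pkg_at(p2,portB), pkg_at(p4,depot), truck_at(t1,depot)}

== RESULT ==
["pkg_at(p2,portB)", "pkg_at(p4,depot)", "truck_at(t1,depot)"]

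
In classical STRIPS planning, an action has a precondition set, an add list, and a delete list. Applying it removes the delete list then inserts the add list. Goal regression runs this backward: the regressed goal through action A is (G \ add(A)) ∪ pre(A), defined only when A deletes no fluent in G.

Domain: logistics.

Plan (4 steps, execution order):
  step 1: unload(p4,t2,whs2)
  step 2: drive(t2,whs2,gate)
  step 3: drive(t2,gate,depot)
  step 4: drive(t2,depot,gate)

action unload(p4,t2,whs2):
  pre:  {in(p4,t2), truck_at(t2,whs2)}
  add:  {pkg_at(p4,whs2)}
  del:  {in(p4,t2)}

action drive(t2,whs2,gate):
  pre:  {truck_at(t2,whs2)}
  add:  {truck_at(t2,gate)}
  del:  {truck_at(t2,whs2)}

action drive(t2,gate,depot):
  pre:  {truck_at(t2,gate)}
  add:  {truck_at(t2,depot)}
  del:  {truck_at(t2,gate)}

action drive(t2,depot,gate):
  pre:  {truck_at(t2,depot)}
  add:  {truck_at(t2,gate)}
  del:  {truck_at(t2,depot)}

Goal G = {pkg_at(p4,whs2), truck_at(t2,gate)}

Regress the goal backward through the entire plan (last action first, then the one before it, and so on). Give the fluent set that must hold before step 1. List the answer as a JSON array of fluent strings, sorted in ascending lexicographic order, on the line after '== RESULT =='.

Work backward from the goal:
  through step 4 (drive(t2,depot,gate)): drop {truck_at(t2,gate)}, keep {pkg_at(p4,whs2)}, require {truck_at(t2,depot)}
    → {pkg_at(p4,whs2), truck_at(t2,depot)}
  through step 3 (drive(t2,gate,depot)): drop {truck_at(t2,depot)}, keep {pkg_at(p4,whs2)}, require {truck_at(t2,gate)}
    → {pkg_at(p4,whs2), truck_at(t2,gate)}
  through step 2 (drive(t2,whs2,gate)): drop {truck_at(t2,gate)}, keep {pkg_at(p4,whs2)}, require {truck_at(t2,whs2)}
    → {pkg_at(p4,whs2), truck_at(t2,whs2)}
  through step 1 (unload(p4,t2,whs2)): drop {pkg_at(p4,whs2)}, keep {truck_at(t2,whs2)}, require {in(p4,t2), truck_at(t2,whs2)}
    → {in(p4,t2), truck_at(t2,whs2)}

== RESULT ==
["in(p4,t2)", "truck_at(t2,whs2)"]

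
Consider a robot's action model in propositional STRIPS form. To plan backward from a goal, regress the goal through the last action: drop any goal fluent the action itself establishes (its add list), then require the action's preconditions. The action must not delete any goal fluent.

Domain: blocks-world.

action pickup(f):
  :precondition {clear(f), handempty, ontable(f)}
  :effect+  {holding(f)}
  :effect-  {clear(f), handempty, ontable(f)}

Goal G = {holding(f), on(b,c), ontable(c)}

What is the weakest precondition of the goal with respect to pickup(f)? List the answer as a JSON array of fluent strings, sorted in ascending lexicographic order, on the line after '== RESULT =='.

Regress:
  G ∩ del = {}  (empty — regression defined)
  G \ add = {holding(f), on(b,c), ontable(c)} \ {holding(f)} = {on(b,c), ontable(c)}
  ∪ pre   = {on(b,c), ontable(c)} ∪ {clear(f), handempty, ontable(f)}
          = {clear(f), handempty, on(b,c), ontable(c), ontable(f)}

== RESULT ==
["clear(f)", "handempty", "on(b,c)", "ontable(c)", "ontable(f)"]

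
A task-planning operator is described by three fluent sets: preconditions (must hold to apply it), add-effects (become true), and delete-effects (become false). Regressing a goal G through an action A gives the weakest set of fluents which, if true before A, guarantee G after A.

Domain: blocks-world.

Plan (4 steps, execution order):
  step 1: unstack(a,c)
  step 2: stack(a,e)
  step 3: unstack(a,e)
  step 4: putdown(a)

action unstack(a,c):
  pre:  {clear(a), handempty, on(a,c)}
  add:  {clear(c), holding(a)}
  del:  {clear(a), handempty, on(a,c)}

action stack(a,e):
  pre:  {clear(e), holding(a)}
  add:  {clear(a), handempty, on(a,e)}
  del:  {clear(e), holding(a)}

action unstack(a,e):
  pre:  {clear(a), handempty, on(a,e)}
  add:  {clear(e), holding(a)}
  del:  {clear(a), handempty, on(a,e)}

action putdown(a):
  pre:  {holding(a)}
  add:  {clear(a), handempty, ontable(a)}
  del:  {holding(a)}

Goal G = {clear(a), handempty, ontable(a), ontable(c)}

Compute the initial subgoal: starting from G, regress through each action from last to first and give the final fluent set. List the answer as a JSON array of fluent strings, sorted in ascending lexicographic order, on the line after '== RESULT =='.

Work backward from the goal:
  through step 4 (putdown(a)): drop {clear(a), handempty, ontable(a)}, keep {ontable(c)}, require {holding(a)}
    → {holding(a), ontable(c)}
  through step 3 (unstack(a,e)): drop {holding(a)}, keep {ontable(c)}, require {clear(a), handempty, on(a,e)}
    → {clear(a), handempty, on(a,e), ontable(c)}
  through step 2 (stack(a,e)): drop {clear(a), handempty, on(a,e)}, keep {ontable(c)}, require {clear(e), holding(a)}
    → {clear(e), holding(a), ontable(c)}
  through step 1 (unstack(a,c)): drop {holding(a)}, keep {clear(e), ontable(c)}, require {clear(a), handempty, on(a,c)}
    → {clear(a), clear(e), handempty, on(a,c), ontable(c)}

== RESULT ==
["clear(a)", "clear(e)", "handempty", "on(a,c)", "ontable(c)"]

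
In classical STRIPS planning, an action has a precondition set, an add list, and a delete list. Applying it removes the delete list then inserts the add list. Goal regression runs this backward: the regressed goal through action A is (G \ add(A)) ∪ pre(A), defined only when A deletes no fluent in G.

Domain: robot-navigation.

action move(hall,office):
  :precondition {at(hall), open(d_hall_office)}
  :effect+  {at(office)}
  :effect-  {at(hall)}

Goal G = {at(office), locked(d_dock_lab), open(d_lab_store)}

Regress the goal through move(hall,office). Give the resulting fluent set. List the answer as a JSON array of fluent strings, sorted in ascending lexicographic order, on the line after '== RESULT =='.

Compute (G \ add) ∪ pre:
  G ∩ del = {}  (empty — regression defined)
  G \ add = {at(office), locked(d_dock_lab), open(d_lab_store)} \ {at(office)} = {locked(d_dock_lab), open(d_lab_store)}
  ∪ pre   = {locked(d_dock_lab), open(d_lab_store)} ∪ {at(hall), open(d_hall_office)}
          = {at(hall), locked(d_dock_lab), open(d_hall_office), open(d_lab_store)}

== RESULT ==
["at(hall)", "locked(d_dock_lab)", "open(d_hall_office)", "open(d_lab_store)"]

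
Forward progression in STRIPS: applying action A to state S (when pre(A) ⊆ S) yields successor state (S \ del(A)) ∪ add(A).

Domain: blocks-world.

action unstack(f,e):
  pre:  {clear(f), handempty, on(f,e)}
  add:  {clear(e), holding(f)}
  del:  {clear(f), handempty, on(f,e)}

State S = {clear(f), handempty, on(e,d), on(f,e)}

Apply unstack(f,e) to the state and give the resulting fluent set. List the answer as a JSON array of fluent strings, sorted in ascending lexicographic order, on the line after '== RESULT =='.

Progress:
  pre ⊆ S: {clear(f), handempty, on(f,e)} ⊆ S  — applicable
  S \ del = {on(e,d)}
  ∪ add   = {clear(e), holding(f), on(e,d)}

== RESULT ==
["clear(e)", "holding(f)", "on(e,d)"]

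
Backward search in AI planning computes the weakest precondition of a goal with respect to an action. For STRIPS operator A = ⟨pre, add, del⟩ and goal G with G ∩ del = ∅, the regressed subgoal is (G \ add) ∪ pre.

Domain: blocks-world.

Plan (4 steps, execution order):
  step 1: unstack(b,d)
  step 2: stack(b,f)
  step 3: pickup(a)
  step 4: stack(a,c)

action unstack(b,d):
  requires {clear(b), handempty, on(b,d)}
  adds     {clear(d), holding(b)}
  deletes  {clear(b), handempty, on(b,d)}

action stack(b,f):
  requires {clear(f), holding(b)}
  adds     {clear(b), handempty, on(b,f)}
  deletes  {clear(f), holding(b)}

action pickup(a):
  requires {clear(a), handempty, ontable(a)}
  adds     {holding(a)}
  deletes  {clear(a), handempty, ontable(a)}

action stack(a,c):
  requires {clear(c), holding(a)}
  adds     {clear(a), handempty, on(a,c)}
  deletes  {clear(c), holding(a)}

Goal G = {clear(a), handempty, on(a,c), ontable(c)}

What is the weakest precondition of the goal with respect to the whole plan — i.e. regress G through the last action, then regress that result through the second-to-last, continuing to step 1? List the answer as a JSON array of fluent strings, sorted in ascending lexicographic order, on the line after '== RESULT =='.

Regress step by step:
  through step 4 (stack(a,c)): drop {clear(a), handempty, on(a,c)}, keep {ontable(c)}, require {clear(c), holding(a)}
    → {clear(c), holding(a), ontable(c)}
  through step 3 (pickup(a)): drop {holding(a)}, keep {clear(c), ontable(c)}, require {clear(a), handempty, ontable(a)}
    → {clear(a), clear(c), handempty, ontable(a), ontable(c)}
  through step 2 (stack(b,f)): drop {handempty}, keep {clear(a), clear(c), ontable(a), ontable(c)}, require {clear(f), holding(b)}
    → {clear(a), clear(c), clear(f), holding(b), ontable(a), ontable(c)}
  through step 1 (unstack(b,d)): drop {holding(b)}, keep {clear(a), clear(c), clear(f), ontable(a), ontable(c)}, require {clear(b), handempty, on(b,d)}
    → {clear(a), clear(b), clear(c), clear(f), handempty, on(b,d), ontable(a), ontable(c)}

== RESULT ==
["clear(a)", "clear(b)", "clear(c)", "clear(f)", "handempty", "on(b,d)", "ontable(a)", "ontable(c)"]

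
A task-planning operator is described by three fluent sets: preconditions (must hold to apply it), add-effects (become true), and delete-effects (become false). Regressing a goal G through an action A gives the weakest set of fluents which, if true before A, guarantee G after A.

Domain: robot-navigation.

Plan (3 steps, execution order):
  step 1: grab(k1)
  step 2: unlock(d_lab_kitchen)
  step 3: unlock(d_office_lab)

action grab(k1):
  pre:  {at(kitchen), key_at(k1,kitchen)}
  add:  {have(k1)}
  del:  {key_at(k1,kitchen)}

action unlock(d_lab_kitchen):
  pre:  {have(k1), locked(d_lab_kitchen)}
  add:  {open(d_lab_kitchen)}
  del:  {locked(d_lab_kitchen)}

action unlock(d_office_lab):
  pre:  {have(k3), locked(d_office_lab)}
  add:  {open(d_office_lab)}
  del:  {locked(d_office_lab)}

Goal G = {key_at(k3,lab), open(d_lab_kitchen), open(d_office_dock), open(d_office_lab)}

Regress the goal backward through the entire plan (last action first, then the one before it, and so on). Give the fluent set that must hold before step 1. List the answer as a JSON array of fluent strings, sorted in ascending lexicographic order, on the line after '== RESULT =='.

Work backward from the goal:
  through step 3 (unlock(d_office_lab)): drop {open(d_office_lab)}, keep {key_at(k3,lab), open(d_lab_kitchen), open(d_office_dock)}, require {have(k3), locked(d_office_lab)}
    → {have(k3), key_at(k3,lab), locked(d_office_lab), open(d_lab_kitchen), open(d_office_dock)}
  through step 2 (unlock(d_lab_kitchen)): drop {open(d_lab_kitchen)}, keep {have(k3), key_at(k3,lab), locked(d_office_lab), open(d_office_dock)}, require {have(k1), locked(d_lab_kitchen)}
    → {have(k1), have(k3), key_at(k3,lab), locked(d_lab_kitchen), locked(d_office_lab), open(d_office_dock)}
  through step 1 (grab(k1)): drop {have(k1)}, keep {have(k3), key_at(k3,lab), locked(d_lab_kitchen), locked(d_office_lab), open(d_office_dock)}, require {at(kitchen), key_at(k1,kitchen)}
    → {at(kitchen), have(k3), key_at(k1,kitchen), key_at(k3,lab), locked(d_lab_kitchen), locked(d_office_lab), open(d_office_dock)}

== RESULT ==
["at(kitchen)", "have(k3)", "key_at(k1,kitchen)", "key_at(k3,lab)", "locked(d_lab_kitchen)", "locked(d_office_lab)", "open(d_office_dock)"]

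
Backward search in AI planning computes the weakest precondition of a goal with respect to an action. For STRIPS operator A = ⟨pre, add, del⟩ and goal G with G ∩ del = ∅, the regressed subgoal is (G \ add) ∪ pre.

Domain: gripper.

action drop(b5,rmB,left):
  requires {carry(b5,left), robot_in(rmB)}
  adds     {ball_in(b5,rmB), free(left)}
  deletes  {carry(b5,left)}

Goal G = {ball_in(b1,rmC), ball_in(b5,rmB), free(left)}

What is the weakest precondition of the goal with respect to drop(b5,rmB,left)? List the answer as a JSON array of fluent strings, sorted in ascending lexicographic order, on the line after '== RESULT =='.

Regress:
  G ∩ del = {}  (empty — regression defined)
  G \ add = {ball_in(b1,rmC), ball_in(b5,rmB), free(left)} \ {ball_in(b5,rmB), free(left)} = {ball_in(b1,rmC)}
  ∪ pre   = {ball_in(b1,rmC)} ∪ {carry(b5,left), robot_in(rmB)}
          = {ball_in(b1,rmC), carry(b5,left), robot_in(rmB)}

== RESULT ==
["ball_in(b1,rmC)", "carry(b5,left)", "robot_in(rmB)"]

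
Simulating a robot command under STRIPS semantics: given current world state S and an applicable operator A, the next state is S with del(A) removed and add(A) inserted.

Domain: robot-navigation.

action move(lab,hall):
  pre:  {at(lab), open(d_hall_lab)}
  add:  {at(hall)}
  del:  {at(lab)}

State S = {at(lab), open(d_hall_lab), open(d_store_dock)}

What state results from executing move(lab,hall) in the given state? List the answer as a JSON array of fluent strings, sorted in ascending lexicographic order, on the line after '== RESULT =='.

Compute (S \ del) ∪ add:
  pre ⊆ S: {at(lab), open(d_hall_lab)} ⊆ S  — applicable
  S \ del = {open(d_hall_lab), open(d_store_dock)}
  ∪ add   = {at(hall), open(d_hall_lab), open(d_store_dock)}

== RESULT ==
["at(hall)", "open(d_hall_lab)", "open(d_store_dock)"]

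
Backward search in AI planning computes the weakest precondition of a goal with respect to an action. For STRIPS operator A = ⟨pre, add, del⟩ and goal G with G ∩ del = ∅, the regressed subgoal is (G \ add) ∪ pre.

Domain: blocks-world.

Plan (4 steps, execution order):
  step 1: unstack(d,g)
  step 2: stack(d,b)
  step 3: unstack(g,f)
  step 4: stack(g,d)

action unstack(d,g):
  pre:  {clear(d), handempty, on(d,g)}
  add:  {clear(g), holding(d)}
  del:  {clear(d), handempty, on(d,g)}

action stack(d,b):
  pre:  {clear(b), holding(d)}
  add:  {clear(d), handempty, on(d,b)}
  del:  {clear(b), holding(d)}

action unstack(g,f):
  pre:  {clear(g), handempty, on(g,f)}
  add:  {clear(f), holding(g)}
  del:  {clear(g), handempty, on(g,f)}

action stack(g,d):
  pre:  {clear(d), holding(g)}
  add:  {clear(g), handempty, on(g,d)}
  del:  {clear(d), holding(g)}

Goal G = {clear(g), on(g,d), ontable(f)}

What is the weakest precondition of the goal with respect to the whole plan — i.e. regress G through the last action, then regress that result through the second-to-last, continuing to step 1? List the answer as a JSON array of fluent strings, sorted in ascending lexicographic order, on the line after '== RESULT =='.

Regress step by step:
  through step 4 (stack(g,d)): drop {clear(g), on(g,d)}, keep {ontable(f)}, require {clear(d), holding(g)}
    → {clear(d), holding(g), ontable(f)}
  through step 3 (unstack(g,f)): drop {holding(g)}, keep {clear(d), ontable(f)}, require {clear(g), handempty, on(g,f)}
    → {clear(d), clear(g), handempty, on(g,f), ontable(f)}
  through step 2 (stack(d,b)): drop {clear(d), handempty}, keep {clear(g), on(g,f), ontable(f)}, require {clear(b), holding(d)}
    → {clear(b), clear(g), holding(d), on(g,f), ontable(f)}
  through step 1 (unstack(d,g)): drop {clear(g), holding(d)}, keep {clear(b), on(g,f), ontable(f)}, require {clear(d), handempty, on(d,g)}
    → {clear(b), clear(d), handempty, on(d,g), on(g,f), ontable(f)}

== RESULT ==
["clear(b)", "clear(d)", "handempty", "on(d,g)", "on(g,f)", "ontable(f)"]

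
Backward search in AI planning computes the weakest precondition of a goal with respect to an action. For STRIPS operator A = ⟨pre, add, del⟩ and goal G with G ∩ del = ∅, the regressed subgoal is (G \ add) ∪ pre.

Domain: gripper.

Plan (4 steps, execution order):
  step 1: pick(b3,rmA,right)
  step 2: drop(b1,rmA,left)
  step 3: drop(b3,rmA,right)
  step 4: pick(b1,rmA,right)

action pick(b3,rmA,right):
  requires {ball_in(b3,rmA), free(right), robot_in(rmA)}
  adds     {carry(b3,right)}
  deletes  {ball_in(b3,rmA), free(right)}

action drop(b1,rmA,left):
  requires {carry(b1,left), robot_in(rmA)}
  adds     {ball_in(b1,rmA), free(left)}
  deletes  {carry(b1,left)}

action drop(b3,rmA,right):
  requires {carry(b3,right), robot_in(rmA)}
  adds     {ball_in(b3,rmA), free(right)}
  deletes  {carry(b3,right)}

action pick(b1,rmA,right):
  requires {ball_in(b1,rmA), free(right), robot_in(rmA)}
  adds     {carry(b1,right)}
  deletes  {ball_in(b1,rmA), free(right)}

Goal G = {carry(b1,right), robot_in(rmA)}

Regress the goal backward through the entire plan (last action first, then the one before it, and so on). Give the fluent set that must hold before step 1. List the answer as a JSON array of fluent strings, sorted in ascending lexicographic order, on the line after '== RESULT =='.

Regress step by step:
  through step 4 (pick(b1,rmA,right)): drop {carry(b1,right)}, keep {robot_in(rmA)}, require {ball_in(b1,rmA), free(right), robot_in(rmA)}
    → {ball_in(b1,rmA), free(right), robot_in(rmA)}
  through step 3 (drop(b3,rmA,right)): drop {free(right)}, keep {ball_in(b1,rmA), robot_in(rmA)}, require {carry(b3,right), robot_in(rmA)}
    → {ball_in(b1,rmA), carry(b3,right), robot_in(rmA)}
  through step 2 (drop(b1,rmA,left)): drop {ball_in(b1,rmA)}, keep {carry(b3,right), robot_in(rmA)}, require {carry(b1,left), robot_in(rmA)}
    → {carry(b1,left), carry(b3,right), robot_in(rmA)}
  through step 1 (pick(b3,rmA,right)): drop {carry(b3,right)}, keep {carry(b1,left), robot_in(rmA)}, require {ball_in(b3,rmA), free(right), robot_in(rmA)}
    → {ball_in(b3,rmA), carry(b1,left), free(right), robot_in(rmA)}

== RESULT ==
["ball_in(b3,rmA)", "carry(b1,left)", "free(right)", "robot_in(rmA)"]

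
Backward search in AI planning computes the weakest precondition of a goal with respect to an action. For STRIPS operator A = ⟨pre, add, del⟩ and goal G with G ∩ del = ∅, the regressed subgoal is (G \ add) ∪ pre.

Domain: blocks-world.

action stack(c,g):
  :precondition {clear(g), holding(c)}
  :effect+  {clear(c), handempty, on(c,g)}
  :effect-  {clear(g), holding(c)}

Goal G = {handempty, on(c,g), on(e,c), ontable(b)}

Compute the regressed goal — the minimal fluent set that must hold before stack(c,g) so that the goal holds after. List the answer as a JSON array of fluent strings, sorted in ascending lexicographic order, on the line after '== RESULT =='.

Regress:
  G ∩ del = {}  (empty — regression defined)
  G \ add = {handempty, on(c,g), on(e,c), ontable(b)} \ {clear(c), handempty, on(c,g)} = {on(e,c), ontable(b)}
  ∪ pre   = {on(e,c), ontable(b)} ∪ {clear(g), holding(c)}
          = {clear(g), holding(c), on(e,c), ontable(b)}

== RESULT ==
["clear(g)", "holding(c)", "on(e,c)", "ontable(b)"]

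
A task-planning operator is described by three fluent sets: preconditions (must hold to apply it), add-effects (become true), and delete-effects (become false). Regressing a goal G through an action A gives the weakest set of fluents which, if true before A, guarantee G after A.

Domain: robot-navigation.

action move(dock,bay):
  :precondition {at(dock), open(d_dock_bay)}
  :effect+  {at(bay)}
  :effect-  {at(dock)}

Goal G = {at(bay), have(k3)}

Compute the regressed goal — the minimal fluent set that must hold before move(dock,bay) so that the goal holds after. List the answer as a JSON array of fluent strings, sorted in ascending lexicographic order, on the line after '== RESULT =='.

Compute (G \ add) ∪ pre:
  G ∩ del = {}  (empty — regression defined)
  G \ add = {at(bay), have(k3)} \ {at(bay)} = {have(k3)}
  ∪ pre   = {have(k3)} ∪ {at(dock), open(d_dock_bay)}
          = {at(dock), have(k3), open(d_dock_bay)}

== RESULT ==
["at(dock)", "have(k3)", "open(d_dock_bay)"]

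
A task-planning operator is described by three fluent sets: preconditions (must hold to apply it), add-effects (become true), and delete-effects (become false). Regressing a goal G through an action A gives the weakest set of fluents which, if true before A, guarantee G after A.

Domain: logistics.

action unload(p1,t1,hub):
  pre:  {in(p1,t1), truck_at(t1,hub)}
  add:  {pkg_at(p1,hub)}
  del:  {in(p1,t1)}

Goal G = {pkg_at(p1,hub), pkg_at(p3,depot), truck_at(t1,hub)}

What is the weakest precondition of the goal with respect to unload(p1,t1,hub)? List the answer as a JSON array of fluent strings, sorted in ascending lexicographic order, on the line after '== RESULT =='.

Regress:
  G ∩ del = {}  (empty — regression defined)
  G \ add = {pkg_at(p1,hub), pkg_at(p3,depot), truck_at(t1,hub)} \ {pkg_at(p1,hub)} = {pkg_at(p3,depot), truck_at(t1,hub)}
  ∪ pre   = {pkg_at(p3,depot), truck_at(t1,hub)} ∪ {in(p1,t1), truck_at(t1,hub)}
          = {in(p1,t1), pkg_at(p3,depot), truck_at(t1,hub)}

== RESULT ==
["in(p1,t1)", "pkg_at(p3,depot)", "truck_at(t1,hub)"]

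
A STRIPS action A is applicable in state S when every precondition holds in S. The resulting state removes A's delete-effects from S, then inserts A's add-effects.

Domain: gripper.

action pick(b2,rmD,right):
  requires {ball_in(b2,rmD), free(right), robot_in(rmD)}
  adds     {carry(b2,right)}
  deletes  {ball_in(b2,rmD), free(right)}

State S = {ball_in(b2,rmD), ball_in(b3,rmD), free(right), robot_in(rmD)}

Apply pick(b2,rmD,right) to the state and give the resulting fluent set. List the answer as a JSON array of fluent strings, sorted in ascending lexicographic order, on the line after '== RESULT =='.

Progress:
  pre ⊆ S: {ball_in(b2,rmD), free(right), robot_in(rmD)} ⊆ S  — applicable
  S \ del = {ball_in(b3,rmD), robot_in(rmD)}
  ∪ add   = {ball_in(b3,rmD), carry(b2,right), robot_in(rmD)}

== RESULT ==
["ball_in(b3,rmD)", "carry(b2,right)", "robot_in(rmD)"]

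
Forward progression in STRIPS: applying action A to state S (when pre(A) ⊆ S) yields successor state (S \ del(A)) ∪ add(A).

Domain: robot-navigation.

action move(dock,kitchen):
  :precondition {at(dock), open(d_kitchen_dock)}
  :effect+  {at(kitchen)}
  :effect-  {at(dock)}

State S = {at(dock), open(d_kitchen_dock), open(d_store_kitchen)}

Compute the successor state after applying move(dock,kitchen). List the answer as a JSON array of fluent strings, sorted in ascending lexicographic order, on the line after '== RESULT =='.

Compute (S \ del) ∪ add:
  pre ⊆ S: {at(dock), open(d_kitchen_dock)} ⊆ S  — applicable
  S \ del = {open(d_kitchen_dock), open(d_store_kitchen)}
  ∪ add   = {at(kitchen), open(d_kitchen_dock), open(d_store_kitchen)}

== RESULT ==
["at(kitchen)", "open(d_kitchen_dock)", "open(d_store_kitchen)"]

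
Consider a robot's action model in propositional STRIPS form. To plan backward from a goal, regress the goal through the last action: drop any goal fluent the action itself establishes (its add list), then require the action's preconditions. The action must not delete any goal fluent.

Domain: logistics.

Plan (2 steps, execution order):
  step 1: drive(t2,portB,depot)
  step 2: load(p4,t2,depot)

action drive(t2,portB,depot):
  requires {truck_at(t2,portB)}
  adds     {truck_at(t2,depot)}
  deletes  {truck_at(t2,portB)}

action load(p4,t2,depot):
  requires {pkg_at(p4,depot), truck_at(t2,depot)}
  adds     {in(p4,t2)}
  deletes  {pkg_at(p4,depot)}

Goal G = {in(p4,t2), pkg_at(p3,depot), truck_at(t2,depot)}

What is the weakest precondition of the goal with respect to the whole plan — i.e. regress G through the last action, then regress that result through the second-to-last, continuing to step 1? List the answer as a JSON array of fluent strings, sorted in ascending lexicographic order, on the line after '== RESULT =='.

Regress step by step:
  through step 2 (load(p4,t2,depot)): drop {in(p4,t2)}, keep {pkg_at(p3,depot), truck_at(t2,depot)}, require {pkg_at(p4,depot), truck_at(t2,depot)}
    → {pkg_at(p3,depot), pkg_at(p4,depot), truck_at(t2,depot)}
  through step 1 (drive(t2,portB,depot)): drop {truck_at(t2,depot)}, keep {pkg_at(p3,depot), pkg_at(p4,depot)}, require {truck_at(t2,portB)}
    → {pkg_at(p3,depot), pkg_at(p4,depot), truck_at(t2,portB)}

== RESULT ==
["pkg_at(p3,depot)", "pkg_at(p4,depot)", "truck_at(t2,portB)"]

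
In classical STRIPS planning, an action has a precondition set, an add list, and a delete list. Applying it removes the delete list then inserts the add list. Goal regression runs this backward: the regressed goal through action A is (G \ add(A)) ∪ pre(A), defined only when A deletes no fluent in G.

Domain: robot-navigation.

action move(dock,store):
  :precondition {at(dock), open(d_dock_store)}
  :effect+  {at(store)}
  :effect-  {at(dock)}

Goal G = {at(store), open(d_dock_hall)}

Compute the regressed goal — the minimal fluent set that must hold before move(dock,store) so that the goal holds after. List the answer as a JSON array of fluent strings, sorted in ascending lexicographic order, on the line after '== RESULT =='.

Regress:
  G ∩ del = {}  (empty — regression defined)
  G \ add = {at(store), open(d_dock_hall)} \ {at(store)} = {open(d_dock_hall)}
  ∪ pre   = {open(d_dock_hall)} ∪ {at(dock), open(d_dock_store)}
          = {at(dock), open(d_dock_hall), open(d_dock_store)}

== RESULT ==
["at(dock)", "open(d_dock_hall)", "open(d_dock_store)"]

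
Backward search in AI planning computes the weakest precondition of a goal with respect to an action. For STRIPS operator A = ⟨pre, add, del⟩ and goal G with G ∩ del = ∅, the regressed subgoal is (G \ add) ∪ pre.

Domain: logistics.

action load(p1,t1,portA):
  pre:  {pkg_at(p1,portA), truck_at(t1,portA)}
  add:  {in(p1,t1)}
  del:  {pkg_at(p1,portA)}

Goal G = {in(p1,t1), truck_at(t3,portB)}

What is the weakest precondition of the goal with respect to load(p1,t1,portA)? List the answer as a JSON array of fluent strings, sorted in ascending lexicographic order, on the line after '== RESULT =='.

Compute (G \ add) ∪ pre:
  G ∩ del = {}  (empty — regression defined)
  G \ add = {in(p1,t1), truck_at(t3,portB)} \ {in(p1,t1)} = {truck_at(t3,portB)}
  ∪ pre   = {truck_at(t3,portB)} ∪ {pkg_at(p1,portA), truck_at(t1,portA)}
          = {pkg_at(p1,portA), truck_at(t1,portA), truck_at(t3,portB)}

== RESULT ==
["pkg_at(p1,portA)", "truck_at(t1,portA)", "truck_at(t3,portB)"]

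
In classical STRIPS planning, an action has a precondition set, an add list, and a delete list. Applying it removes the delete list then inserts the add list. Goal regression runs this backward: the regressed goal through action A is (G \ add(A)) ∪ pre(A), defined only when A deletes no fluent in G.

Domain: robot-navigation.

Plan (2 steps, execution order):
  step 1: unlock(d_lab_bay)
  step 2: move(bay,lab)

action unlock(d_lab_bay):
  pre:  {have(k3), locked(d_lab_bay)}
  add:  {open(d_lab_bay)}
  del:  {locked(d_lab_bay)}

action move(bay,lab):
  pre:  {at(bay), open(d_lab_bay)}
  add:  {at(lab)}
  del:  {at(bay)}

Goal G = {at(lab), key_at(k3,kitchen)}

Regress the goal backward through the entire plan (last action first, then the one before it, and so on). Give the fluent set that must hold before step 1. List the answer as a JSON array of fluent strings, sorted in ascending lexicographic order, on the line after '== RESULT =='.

Work backward from the goal:
  through step 2 (move(bay,lab)): drop {at(lab)}, keep {key_at(k3,kitchen)}, require {at(bay), open(d_lab_bay)}
    → {at(bay), key_at(k3,kitchen), open(d_lab_bay)}
  through step 1 (unlock(d_lab_bay)): drop {open(d_lab_bay)}, keep {at(bay), key_at(k3,kitchen)}, require {have(k3), locked(d_lab_bay)}
    → {at(bay), have(k3), key_at(k3,kitchen), locked(d_lab_bay)}

== RESULT ==
["at(bay)", "have(k3)", "key_at(k3,kitchen)", "locked(d_lab_bay)"]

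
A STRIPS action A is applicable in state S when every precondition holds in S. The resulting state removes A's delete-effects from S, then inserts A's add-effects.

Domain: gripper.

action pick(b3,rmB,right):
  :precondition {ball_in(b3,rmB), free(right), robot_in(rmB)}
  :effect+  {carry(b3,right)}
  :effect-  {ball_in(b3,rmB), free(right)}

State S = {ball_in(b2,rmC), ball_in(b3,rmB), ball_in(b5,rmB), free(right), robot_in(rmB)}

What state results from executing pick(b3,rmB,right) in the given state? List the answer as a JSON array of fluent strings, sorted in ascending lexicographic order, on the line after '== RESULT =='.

Progress:
  pre ⊆ S: {ball_in(b3,rmB), free(right), robot_in(rmB)} ⊆ S  — applicable
  S \ del = {ball_in(b2,rmC), ball_in(b5,rmB), robot_in(rmB)}
  ∪ add   = {ball_in(b2,rmC), ball_in(b5,rmB), carry(b3,right), robot_in(rmB)}

== RESULT ==
["ball_in(b2,rmC)", "ball_in(b5,rmB)", "carry(b3,right)", "robot_in(rmB)"]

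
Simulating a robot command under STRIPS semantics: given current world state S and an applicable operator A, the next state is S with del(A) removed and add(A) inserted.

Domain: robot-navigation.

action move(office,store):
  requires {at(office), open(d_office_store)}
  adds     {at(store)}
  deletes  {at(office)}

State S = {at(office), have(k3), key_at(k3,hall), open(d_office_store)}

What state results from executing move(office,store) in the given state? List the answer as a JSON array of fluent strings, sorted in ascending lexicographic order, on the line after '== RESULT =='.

Progress:
  pre ⊆ S: {at(office), open(d_office_store)} ⊆ S  — applicable
  S \ del = {have(k3), key_at(k3,hall), open(d_office_store)}
  ∪ add   = {at(store), have(k3), key_at(k3,hall), open(d_office_store)}

== RESULT ==
["at(store)", "have(k3)", "key_at(k3,hall)", "open(d_office_store)"]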